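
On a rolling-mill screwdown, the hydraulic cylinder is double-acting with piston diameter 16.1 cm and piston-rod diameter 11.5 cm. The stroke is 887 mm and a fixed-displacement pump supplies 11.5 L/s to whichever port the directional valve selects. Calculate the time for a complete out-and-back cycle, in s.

t ≈ 2.34 s

Cap-side area A_cap = π/4 × (16.1 cm)² = 203.6 cm^2
Rod-side annular area A_ann = π/4 × (16.1² − 11.5²) = 99.71 cm^2
t_ext = A_cap·L/Q = 1.570 s
t_ret = A_ann·L/Q = 0.7691 s
t_cycle = t_ext + t_ret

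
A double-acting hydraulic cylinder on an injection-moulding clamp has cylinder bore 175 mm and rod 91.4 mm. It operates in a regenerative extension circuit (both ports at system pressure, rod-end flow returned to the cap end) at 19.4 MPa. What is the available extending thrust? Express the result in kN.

F ≈ 127 kN

With equal pressure on both faces, forces on the annular region cancel; the net push is pressure × rod cross-section.
Rod cross-section A_rod = π/4 × (91.4 mm)² = 6561 mm^2
F = P × A_rod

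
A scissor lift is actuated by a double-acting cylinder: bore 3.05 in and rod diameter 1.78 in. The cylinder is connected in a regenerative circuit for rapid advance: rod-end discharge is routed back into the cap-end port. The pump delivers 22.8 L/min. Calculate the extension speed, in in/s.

In regeneration the rod-end outflow joins the pump flow into the cap end, so the net volume the pump must supply per unit advance equals the rod cross-section area.
Rod cross-section A_rod = π/4 × (1.78 in)² = 2.488 in^2
v = Q_pump / A_rod

v ≈ 9.32 in/s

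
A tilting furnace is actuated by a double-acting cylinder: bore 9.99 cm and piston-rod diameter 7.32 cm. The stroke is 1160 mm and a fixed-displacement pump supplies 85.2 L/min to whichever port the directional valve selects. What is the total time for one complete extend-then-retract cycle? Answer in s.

Cap-side area A_cap = π/4 × (9.99 cm)² = 78.38 cm^2
Rod-side annular area A_ann = π/4 × (9.99² − 7.32²) = 36.30 cm^2
t_ext = A_cap·L/Q = 6.403 s
t_ret = A_ann·L/Q = 2.965 s
t_cycle = t_ext + t_ret

t ≈ 9.37 s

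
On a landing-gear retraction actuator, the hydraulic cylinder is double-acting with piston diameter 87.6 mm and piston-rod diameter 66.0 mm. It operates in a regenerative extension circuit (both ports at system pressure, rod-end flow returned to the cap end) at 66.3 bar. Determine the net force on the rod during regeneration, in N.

With equal pressure on both faces, forces on the annular region cancel; the net push is pressure × rod cross-section.
Rod cross-section A_rod = π/4 × (66.0 mm)² = 3421 mm^2
F = P × A_rod

F ≈ 22700 N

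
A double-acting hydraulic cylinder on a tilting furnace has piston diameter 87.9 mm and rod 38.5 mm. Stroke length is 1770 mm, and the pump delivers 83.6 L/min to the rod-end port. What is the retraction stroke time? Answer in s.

t ≈ 6.23 s

Rod-side annular area A_ann = π/4 × (87.9² − 38.5²) = 4904 mm^2
Swept volume V = A × L; t = V / Q = A·L / Q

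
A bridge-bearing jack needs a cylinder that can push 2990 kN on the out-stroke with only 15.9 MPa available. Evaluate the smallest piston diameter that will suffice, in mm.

Extension force acts on the full piston face: F = P × (π/4)D².
D = √(4F / (πP)) = √(4 × 2990 kN / (π × 15.9 MPa))

D ≈ 489 mm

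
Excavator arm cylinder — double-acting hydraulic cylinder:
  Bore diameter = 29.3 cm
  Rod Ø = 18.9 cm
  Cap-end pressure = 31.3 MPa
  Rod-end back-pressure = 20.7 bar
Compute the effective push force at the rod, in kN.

Cap-side area A_cap = π/4 × (29.3 cm)² = 674.3 cm^2
Rod-side annular area A_ann = π/4 × (29.3² − 18.9²) = 393.7 cm^2
Net thrust = P_cap·A_cap − P_rod·A_ann = 2110 kN − 81.50 kN

F ≈ 2030 kN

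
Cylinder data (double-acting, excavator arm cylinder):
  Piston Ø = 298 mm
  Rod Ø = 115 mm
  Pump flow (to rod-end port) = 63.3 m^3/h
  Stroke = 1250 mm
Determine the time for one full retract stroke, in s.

Rod-side annular area A_ann = π/4 × (298² − 115²) = 59360 mm^2
Swept volume V = A × L; t = V / Q = A·L / Q

t ≈ 4.22 s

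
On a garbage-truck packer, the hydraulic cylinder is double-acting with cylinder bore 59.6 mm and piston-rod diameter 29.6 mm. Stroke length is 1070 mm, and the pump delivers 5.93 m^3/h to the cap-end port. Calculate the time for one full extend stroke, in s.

Cap-side area A_cap = π/4 × (59.6 mm)² = 2790 mm^2
Swept volume V = A × L; t = V / Q = A·L / Q

t ≈ 1.81 s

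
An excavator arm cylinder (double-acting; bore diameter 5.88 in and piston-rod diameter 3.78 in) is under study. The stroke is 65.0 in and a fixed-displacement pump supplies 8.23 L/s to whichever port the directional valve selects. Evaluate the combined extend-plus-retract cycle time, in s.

Cap-side area A_cap = π/4 × (5.88 in)² = 27.15 in^2
Rod-side annular area A_ann = π/4 × (5.88² − 3.78²) = 15.93 in^2
t_ext = A_cap·L/Q = 3.514 s
t_ret = A_ann·L/Q = 2.062 s
t_cycle = t_ext + t_ret

t ≈ 5.58 s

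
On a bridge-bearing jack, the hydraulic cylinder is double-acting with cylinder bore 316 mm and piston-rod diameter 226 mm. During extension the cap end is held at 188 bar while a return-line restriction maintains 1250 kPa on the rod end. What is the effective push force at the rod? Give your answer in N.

F ≈ 1.43e6 N

Cap-side area A_cap = π/4 × (316 mm)² = 78430 mm^2
Rod-side annular area A_ann = π/4 × (316² − 226²) = 38310 mm^2
Net thrust = P_cap·A_cap − P_rod·A_ann = 1.474e6 N − 47890 N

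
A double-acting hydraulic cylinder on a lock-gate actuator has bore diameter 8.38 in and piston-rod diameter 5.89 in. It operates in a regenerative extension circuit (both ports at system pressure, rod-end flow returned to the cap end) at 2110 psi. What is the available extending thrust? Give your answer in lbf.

With equal pressure on both faces, forces on the annular region cancel; the net push is pressure × rod cross-section.
Rod cross-section A_rod = π/4 × (5.89 in)² = 27.25 in^2
F = P × A_rod

F ≈ 57500 lbf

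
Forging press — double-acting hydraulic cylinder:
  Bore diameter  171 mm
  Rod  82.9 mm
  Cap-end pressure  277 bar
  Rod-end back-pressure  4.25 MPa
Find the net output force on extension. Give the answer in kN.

Cap-side area A_cap = π/4 × (171 mm)² = 22970 mm^2
Rod-side annular area A_ann = π/4 × (171² − 82.9²) = 17570 mm^2
Net thrust = P_cap·A_cap − P_rod·A_ann = 636.2 kN − 74.67 kN

F ≈ 561 kN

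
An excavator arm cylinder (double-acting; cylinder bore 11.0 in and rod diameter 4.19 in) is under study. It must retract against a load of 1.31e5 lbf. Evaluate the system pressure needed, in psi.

P ≈ 1610 psi

Rod-side annular area A_ann = π/4 × (11.0² − 4.19²) = 81.24 in^2
Retraction: pressure acts on the annular area.
P = F / A = 1.31e5 lbf / A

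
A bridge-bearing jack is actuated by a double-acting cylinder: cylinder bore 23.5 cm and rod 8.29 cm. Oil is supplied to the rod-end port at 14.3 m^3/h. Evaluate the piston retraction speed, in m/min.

v ≈ 6.28 m/min

Rod-side annular area A_ann = π/4 × (23.5² − 8.29²) = 379.8 cm^2
Flow into the rod-end port fills the annular volume.
v = Q / A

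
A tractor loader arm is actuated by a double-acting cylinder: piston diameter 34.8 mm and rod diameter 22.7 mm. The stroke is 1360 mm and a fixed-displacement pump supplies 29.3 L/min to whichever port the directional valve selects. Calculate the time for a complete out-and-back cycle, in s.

Cap-side area A_cap = π/4 × (34.8 mm)² = 951.1 mm^2
Rod-side annular area A_ann = π/4 × (34.8² − 22.7²) = 546.4 mm^2
t_ext = A_cap·L/Q = 2.649 s
t_ret = A_ann·L/Q = 1.522 s
t_cycle = t_ext + t_ret

t ≈ 4.17 s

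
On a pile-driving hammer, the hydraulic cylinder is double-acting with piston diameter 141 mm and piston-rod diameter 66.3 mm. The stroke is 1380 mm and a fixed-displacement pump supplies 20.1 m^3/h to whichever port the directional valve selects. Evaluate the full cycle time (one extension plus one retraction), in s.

Cap-side area A_cap = π/4 × (141 mm)² = 15610 mm^2
Rod-side annular area A_ann = π/4 × (141² − 66.3²) = 12160 mm^2
t_ext = A_cap·L/Q = 3.859 s
t_ret = A_ann·L/Q = 3.006 s
t_cycle = t_ext + t_ret

t ≈ 6.87 s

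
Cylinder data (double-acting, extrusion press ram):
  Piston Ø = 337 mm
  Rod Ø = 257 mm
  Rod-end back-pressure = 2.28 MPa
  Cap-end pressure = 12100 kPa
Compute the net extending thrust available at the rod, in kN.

F ≈ 994 kN

Cap-side area A_cap = π/4 × (337 mm)² = 89200 mm^2
Rod-side annular area A_ann = π/4 × (337² − 257²) = 37320 mm^2
Net thrust = P_cap·A_cap − P_rod·A_ann = 1079 kN − 85.09 kN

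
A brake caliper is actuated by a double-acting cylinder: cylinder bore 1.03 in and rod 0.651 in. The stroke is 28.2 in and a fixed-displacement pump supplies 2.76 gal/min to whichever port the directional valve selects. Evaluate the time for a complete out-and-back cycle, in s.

t ≈ 3.54 s

Cap-side area A_cap = π/4 × (1.03 in)² = 0.8332 in^2
Rod-side annular area A_ann = π/4 × (1.03² − 0.651²) = 0.5004 in^2
t_ext = A_cap·L/Q = 2.211 s
t_ret = A_ann·L/Q = 1.328 s
t_cycle = t_ext + t_ret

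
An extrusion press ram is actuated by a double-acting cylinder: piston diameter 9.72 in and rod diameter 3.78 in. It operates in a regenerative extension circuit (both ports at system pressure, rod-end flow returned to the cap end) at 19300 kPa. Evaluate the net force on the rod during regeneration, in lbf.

With equal pressure on both faces, forces on the annular region cancel; the net push is pressure × rod cross-section.
Rod cross-section A_rod = π/4 × (3.78 in)² = 11.22 in^2
F = P × A_rod

F ≈ 31400 lbf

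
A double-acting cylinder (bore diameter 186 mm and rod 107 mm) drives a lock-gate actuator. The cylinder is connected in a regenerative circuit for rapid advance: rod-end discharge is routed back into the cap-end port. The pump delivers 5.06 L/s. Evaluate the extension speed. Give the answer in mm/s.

In regeneration the rod-end outflow joins the pump flow into the cap end, so the net volume the pump must supply per unit advance equals the rod cross-section area.
Rod cross-section A_rod = π/4 × (107 mm)² = 8992 mm^2
v = Q_pump / A_rod

v ≈ 563 mm/s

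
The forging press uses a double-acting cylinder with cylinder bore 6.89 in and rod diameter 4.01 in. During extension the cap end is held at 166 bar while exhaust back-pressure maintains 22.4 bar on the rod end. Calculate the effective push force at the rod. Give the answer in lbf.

Cap-side area A_cap = π/4 × (6.89 in)² = 37.28 in^2
Rod-side annular area A_ann = π/4 × (6.89² − 4.01²) = 24.66 in^2
Net thrust = P_cap·A_cap − P_rod·A_ann = 89770 lbf − 8010 lbf

F ≈ 81800 lbf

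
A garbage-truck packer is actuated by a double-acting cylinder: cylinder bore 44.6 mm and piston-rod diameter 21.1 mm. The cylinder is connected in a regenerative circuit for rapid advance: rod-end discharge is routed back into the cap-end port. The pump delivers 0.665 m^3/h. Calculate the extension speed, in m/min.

In regeneration the rod-end outflow joins the pump flow into the cap end, so the net volume the pump must supply per unit advance equals the rod cross-section area.
Rod cross-section A_rod = π/4 × (21.1 mm)² = 349.7 mm^2
v = Q_pump / A_rod

v ≈ 31.7 m/min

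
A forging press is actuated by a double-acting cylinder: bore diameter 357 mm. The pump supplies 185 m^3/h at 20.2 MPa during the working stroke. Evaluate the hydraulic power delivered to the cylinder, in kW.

Hydraulic power = P × Q

W ≈ 1040 kW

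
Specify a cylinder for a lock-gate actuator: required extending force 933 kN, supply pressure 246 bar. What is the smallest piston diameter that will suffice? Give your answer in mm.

D ≈ 220 mm

Extension force acts on the full piston face: F = P × (π/4)D².
D = √(4F / (πP)) = √(4 × 933 kN / (π × 246 bar))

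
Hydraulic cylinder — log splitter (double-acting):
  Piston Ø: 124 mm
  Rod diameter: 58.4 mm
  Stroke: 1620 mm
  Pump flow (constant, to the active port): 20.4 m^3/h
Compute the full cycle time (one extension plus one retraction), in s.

Cap-side area A_cap = π/4 × (124 mm)² = 12080 mm^2
Rod-side annular area A_ann = π/4 × (124² − 58.4²) = 9398 mm^2
t_ext = A_cap·L/Q = 3.452 s
t_ret = A_ann·L/Q = 2.687 s
t_cycle = t_ext + t_ret

t ≈ 6.14 s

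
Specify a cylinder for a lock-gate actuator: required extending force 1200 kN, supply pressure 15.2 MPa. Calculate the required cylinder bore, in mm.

D ≈ 317 mm

Extension force acts on the full piston face: F = P × (π/4)D².
D = √(4F / (πP)) = √(4 × 1200 kN / (π × 15.2 MPa))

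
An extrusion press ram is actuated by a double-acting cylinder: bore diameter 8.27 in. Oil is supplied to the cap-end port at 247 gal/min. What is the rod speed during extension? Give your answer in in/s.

Cap-side area A_cap = π/4 × (8.27 in)² = 53.72 in^2
v = Q / A

v ≈ 17.7 in/s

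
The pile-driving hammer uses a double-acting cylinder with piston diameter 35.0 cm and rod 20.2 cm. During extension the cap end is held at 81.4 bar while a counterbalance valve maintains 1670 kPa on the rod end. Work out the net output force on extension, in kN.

F ≈ 676 kN

Cap-side area A_cap = π/4 × (35.0 cm)² = 962.1 cm^2
Rod-side annular area A_ann = π/4 × (35.0² − 20.2²) = 641.6 cm^2
Net thrust = P_cap·A_cap − P_rod·A_ann = 783.2 kN − 107.2 kN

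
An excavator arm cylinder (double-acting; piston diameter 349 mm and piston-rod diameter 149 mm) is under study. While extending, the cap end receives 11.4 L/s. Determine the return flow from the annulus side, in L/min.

Cap-side area A_cap = π/4 × (349 mm)² = 95660 mm^2
Rod-side annular area A_ann = π/4 × (349² − 149²) = 78230 mm^2
Piston speed v = Q_in/A_cap; rod-end outflow Q_out = v × A_ann = Q_in × A_ann/A_cap.

Q_out ≈ 559 L/min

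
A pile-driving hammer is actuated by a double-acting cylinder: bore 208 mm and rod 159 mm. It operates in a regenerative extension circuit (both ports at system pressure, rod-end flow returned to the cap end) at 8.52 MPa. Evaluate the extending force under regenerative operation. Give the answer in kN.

F ≈ 169 kN

With equal pressure on both faces, forces on the annular region cancel; the net push is pressure × rod cross-section.
Rod cross-section A_rod = π/4 × (159 mm)² = 19860 mm^2
F = P × A_rod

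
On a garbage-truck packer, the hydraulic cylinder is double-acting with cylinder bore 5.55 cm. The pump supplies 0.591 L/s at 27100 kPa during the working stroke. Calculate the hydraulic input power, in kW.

W ≈ 16.0 kW

Hydraulic power = P × Q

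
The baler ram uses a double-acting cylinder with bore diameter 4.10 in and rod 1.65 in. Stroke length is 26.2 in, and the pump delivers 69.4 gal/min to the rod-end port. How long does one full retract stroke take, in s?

Rod-side annular area A_ann = π/4 × (4.10² − 1.65²) = 11.06 in^2
Swept volume V = A × L; t = V / Q = A·L / Q

t ≈ 1.08 s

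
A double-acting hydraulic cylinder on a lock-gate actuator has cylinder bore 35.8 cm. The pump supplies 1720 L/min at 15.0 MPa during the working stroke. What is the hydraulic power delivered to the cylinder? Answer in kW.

W ≈ 430 kW

Hydraulic power = P × Q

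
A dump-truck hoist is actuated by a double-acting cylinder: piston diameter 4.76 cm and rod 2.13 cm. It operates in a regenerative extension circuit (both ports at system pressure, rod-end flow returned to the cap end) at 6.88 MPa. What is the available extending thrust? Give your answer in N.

With equal pressure on both faces, forces on the annular region cancel; the net push is pressure × rod cross-section.
Rod cross-section A_rod = π/4 × (2.13 cm)² = 3.563 cm^2
F = P × A_rod

F ≈ 2450 N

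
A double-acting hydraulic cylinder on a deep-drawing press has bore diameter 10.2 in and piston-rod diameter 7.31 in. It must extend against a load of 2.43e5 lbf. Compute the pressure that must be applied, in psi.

Cap-side area A_cap = π/4 × (10.2 in)² = 81.71 in^2
P = F / A = 2.43e5 lbf / A

P ≈ 2970 psi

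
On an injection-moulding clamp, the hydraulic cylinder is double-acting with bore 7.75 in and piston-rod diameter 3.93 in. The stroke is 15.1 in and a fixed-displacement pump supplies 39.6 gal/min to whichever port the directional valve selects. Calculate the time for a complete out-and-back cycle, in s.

Cap-side area A_cap = π/4 × (7.75 in)² = 47.17 in^2
Rod-side annular area A_ann = π/4 × (7.75² − 3.93²) = 35.04 in^2
t_ext = A_cap·L/Q = 4.672 s
t_ret = A_ann·L/Q = 3.471 s
t_cycle = t_ext + t_ret

t ≈ 8.14 s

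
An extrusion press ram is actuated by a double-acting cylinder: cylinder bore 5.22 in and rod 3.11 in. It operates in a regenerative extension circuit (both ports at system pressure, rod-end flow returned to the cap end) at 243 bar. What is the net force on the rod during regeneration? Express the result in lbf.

With equal pressure on both faces, forces on the annular region cancel; the net push is pressure × rod cross-section.
Rod cross-section A_rod = π/4 × (3.11 in)² = 7.596 in^2
F = P × A_rod

F ≈ 26800 lbf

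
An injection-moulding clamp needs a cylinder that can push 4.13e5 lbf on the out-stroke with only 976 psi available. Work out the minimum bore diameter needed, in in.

D ≈ 23.2 in

Extension force acts on the full piston face: F = P × (π/4)D².
D = √(4F / (πP)) = √(4 × 4.13e5 lbf / (π × 976 psi))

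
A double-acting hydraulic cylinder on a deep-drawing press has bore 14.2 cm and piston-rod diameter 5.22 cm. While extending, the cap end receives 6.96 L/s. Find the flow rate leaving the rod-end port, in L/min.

Q_out ≈ 361 L/min

Cap-side area A_cap = π/4 × (14.2 cm)² = 158.4 cm^2
Rod-side annular area A_ann = π/4 × (14.2² − 5.22²) = 137.0 cm^2
Piston speed v = Q_in/A_cap; rod-end outflow Q_out = v × A_ann = Q_in × A_ann/A_cap.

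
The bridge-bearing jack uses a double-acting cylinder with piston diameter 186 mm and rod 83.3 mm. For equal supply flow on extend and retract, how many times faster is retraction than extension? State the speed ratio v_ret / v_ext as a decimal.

Cap-side area A_cap = π/4 × (186 mm)² = 27170 mm^2
Rod-side annular area A_ann = π/4 × (186² − 83.3²) = 21720 mm^2
For equal Q, v ∝ 1/A, so v_ret/v_ext = A_cap/A_ann.

v_ret/v_ext ≈ 1.25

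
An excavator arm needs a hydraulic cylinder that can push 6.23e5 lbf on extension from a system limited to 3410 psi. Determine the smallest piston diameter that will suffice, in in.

D ≈ 15.3 in

Extension force acts on the full piston face: F = P × (π/4)D².
D = √(4F / (πP)) = √(4 × 6.23e5 lbf / (π × 3410 psi))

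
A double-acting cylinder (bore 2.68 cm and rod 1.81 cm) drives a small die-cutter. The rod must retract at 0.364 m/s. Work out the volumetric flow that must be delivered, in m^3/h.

Q ≈ 0.402 m^3/h

Rod-side annular area A_ann = π/4 × (2.68² − 1.81²) = 3.068 cm^2
Q = A × v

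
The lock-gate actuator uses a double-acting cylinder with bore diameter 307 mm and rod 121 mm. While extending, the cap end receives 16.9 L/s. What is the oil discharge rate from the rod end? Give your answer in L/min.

Q_out ≈ 856 L/min

Cap-side area A_cap = π/4 × (307 mm)² = 74020 mm^2
Rod-side annular area A_ann = π/4 × (307² − 121²) = 62520 mm^2
Piston speed v = Q_in/A_cap; rod-end outflow Q_out = v × A_ann = Q_in × A_ann/A_cap.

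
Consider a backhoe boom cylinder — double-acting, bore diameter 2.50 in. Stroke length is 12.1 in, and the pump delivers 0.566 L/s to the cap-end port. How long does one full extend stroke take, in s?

t ≈ 1.72 s

Cap-side area A_cap = π/4 × (2.50 in)² = 4.909 in^2
Swept volume V = A × L; t = V / Q = A·L / Q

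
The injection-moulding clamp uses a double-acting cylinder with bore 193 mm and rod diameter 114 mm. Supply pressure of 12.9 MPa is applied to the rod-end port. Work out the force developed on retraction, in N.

Rod-side annular area A_ann = π/4 × (193² − 114²) = 19050 mm^2
On retraction the pressure acts on the annular area (bore minus rod).
F = P × A_ann

F ≈ 2.46e5 N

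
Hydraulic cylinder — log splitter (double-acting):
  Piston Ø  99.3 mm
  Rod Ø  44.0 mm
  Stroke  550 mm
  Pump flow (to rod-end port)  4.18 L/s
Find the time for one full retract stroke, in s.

Rod-side annular area A_ann = π/4 × (99.3² − 44.0²) = 6224 mm^2
Swept volume V = A × L; t = V / Q = A·L / Q

t ≈ 0.819 s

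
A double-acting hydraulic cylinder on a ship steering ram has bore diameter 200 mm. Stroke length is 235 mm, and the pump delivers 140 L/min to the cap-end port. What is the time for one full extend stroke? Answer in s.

t ≈ 3.16 s

Cap-side area A_cap = π/4 × (200 mm)² = 31420 mm^2
Swept volume V = A × L; t = V / Q = A·L / Q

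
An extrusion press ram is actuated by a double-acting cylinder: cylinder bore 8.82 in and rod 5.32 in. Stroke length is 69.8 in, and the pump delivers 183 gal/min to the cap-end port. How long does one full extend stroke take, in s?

Cap-side area A_cap = π/4 × (8.82 in)² = 61.10 in^2
Swept volume V = A × L; t = V / Q = A·L / Q

t ≈ 6.05 s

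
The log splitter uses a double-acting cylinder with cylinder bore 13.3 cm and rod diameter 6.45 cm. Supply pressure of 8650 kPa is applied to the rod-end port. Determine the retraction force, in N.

Rod-side annular area A_ann = π/4 × (13.3² − 6.45²) = 106.3 cm^2
On retraction the pressure acts on the annular area (bore minus rod).
F = P × A_ann

F ≈ 91900 N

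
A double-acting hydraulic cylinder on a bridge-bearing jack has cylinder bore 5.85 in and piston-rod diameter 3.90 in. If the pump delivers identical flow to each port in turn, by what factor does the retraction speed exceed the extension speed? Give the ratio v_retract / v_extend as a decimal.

v_ret/v_ext ≈ 1.80

Cap-side area A_cap = π/4 × (5.85 in)² = 26.88 in^2
Rod-side annular area A_ann = π/4 × (5.85² − 3.90²) = 14.93 in^2
For equal Q, v ∝ 1/A, so v_ret/v_ext = A_cap/A_ann.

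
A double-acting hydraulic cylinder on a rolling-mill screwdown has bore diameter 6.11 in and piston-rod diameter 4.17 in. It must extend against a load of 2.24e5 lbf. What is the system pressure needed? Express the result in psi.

P ≈ 7640 psi

Cap-side area A_cap = π/4 × (6.11 in)² = 29.32 in^2
P = F / A = 2.24e5 lbf / A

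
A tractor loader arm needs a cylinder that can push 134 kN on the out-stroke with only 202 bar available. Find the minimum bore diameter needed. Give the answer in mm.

D ≈ 91.9 mm

Extension force acts on the full piston face: F = P × (π/4)D².
D = √(4F / (πP)) = √(4 × 134 kN / (π × 202 bar))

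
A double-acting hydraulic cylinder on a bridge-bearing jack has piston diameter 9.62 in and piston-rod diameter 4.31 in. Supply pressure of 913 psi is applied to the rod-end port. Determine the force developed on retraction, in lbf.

F ≈ 53000 lbf

Rod-side annular area A_ann = π/4 × (9.62² − 4.31²) = 58.09 in^2
On retraction the pressure acts on the annular area (bore minus rod).
F = P × A_ann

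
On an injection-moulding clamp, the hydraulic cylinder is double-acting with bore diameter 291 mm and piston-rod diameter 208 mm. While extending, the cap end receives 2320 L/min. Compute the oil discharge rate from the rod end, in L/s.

Q_out ≈ 18.9 L/s

Cap-side area A_cap = π/4 × (291 mm)² = 66510 mm^2
Rod-side annular area A_ann = π/4 × (291² − 208²) = 32530 mm^2
Piston speed v = Q_in/A_cap; rod-end outflow Q_out = v × A_ann = Q_in × A_ann/A_cap.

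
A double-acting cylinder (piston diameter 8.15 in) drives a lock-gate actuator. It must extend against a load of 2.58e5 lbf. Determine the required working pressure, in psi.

Cap-side area A_cap = π/4 × (8.15 in)² = 52.17 in^2
P = F / A = 2.58e5 lbf / A

P ≈ 4950 psi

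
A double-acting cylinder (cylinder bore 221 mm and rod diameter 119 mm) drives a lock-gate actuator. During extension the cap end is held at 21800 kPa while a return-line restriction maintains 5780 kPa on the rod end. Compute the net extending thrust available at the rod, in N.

Cap-side area A_cap = π/4 × (221 mm)² = 38360 mm^2
Rod-side annular area A_ann = π/4 × (221² − 119²) = 27240 mm^2
Net thrust = P_cap·A_cap − P_rod·A_ann = 8.362e5 N − 1.574e5 N

F ≈ 6.79e5 N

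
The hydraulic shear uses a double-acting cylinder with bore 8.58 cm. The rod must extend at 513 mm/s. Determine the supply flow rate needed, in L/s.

Q ≈ 2.97 L/s

Cap-side area A_cap = π/4 × (8.58 cm)² = 57.82 cm^2
Q = A × v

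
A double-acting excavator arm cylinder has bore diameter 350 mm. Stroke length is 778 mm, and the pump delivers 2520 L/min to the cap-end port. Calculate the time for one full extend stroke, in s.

t ≈ 1.78 s

Cap-side area A_cap = π/4 × (350 mm)² = 96210 mm^2
Swept volume V = A × L; t = V / Q = A·L / Q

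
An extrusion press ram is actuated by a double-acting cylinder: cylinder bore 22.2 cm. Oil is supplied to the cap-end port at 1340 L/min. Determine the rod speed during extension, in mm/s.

Cap-side area A_cap = π/4 × (22.2 cm)² = 387.1 cm^2
v = Q / A

v ≈ 577 mm/s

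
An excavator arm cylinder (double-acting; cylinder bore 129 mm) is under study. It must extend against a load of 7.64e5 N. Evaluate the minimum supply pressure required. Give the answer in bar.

P ≈ 585 bar

Cap-side area A_cap = π/4 × (129 mm)² = 13070 mm^2
P = F / A = 7.64e5 N / A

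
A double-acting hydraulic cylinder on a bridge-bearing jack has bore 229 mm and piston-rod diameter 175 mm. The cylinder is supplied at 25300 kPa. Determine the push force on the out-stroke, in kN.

F ≈ 1040 kN

Cap-side area A_cap = π/4 × (229 mm)² = 41190 mm^2
F = P × A_cap = 25300 kPa × A_cap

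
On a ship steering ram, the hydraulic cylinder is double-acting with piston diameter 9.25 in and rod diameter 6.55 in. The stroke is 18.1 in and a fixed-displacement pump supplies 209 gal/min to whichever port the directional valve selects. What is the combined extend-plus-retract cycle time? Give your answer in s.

t ≈ 2.27 s

Cap-side area A_cap = π/4 × (9.25 in)² = 67.20 in^2
Rod-side annular area A_ann = π/4 × (9.25² − 6.55²) = 33.51 in^2
t_ext = A_cap·L/Q = 1.512 s
t_ret = A_ann·L/Q = 0.7537 s
t_cycle = t_ext + t_ret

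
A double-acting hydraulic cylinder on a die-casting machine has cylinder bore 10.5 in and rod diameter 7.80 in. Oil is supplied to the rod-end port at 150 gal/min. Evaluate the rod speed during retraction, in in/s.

v ≈ 14.9 in/s

Rod-side annular area A_ann = π/4 × (10.5² − 7.80²) = 38.81 in^2
Flow into the rod-end port fills the annular volume.
v = Q / A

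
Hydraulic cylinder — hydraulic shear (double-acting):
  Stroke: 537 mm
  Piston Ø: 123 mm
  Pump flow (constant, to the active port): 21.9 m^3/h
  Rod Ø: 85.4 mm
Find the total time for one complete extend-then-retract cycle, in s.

Cap-side area A_cap = π/4 × (123 mm)² = 11880 mm^2
Rod-side annular area A_ann = π/4 × (123² − 85.4²) = 6154 mm^2
t_ext = A_cap·L/Q = 1.049 s
t_ret = A_ann·L/Q = 0.5433 s
t_cycle = t_ext + t_ret

t ≈ 1.59 s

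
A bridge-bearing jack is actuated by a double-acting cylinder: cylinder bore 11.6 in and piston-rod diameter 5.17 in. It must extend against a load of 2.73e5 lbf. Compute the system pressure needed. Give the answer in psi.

P ≈ 2580 psi

Cap-side area A_cap = π/4 × (11.6 in)² = 105.7 in^2
P = F / A = 2.73e5 lbf / A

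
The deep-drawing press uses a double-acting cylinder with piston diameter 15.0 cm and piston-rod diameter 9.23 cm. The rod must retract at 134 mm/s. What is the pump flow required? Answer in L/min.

Q ≈ 88.3 L/min

Rod-side annular area A_ann = π/4 × (15.0² − 9.23²) = 109.8 cm^2
Q = A × v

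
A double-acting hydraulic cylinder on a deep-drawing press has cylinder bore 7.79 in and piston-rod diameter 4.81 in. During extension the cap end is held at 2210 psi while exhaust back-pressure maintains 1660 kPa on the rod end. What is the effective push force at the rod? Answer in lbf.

Cap-side area A_cap = π/4 × (7.79 in)² = 47.66 in^2
Rod-side annular area A_ann = π/4 × (7.79² − 4.81²) = 29.49 in^2
Net thrust = P_cap·A_cap − P_rod·A_ann = 1.053e5 lbf − 7100 lbf

F ≈ 98200 lbf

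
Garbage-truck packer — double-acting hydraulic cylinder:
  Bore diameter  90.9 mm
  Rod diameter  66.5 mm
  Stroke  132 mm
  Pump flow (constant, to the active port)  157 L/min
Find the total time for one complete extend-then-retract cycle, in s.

t ≈ 0.480 s

Cap-side area A_cap = π/4 × (90.9 mm)² = 6490 mm^2
Rod-side annular area A_ann = π/4 × (90.9² − 66.5²) = 3016 mm^2
t_ext = A_cap·L/Q = 0.3274 s
t_ret = A_ann·L/Q = 0.1522 s
t_cycle = t_ext + t_ret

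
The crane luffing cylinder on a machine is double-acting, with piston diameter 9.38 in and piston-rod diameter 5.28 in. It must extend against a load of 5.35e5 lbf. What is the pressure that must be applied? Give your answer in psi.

Cap-side area A_cap = π/4 × (9.38 in)² = 69.10 in^2
P = F / A = 5.35e5 lbf / A

P ≈ 7740 psi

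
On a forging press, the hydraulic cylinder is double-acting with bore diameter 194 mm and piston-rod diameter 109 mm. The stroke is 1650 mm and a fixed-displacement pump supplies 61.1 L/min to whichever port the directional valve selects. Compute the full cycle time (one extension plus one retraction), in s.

Cap-side area A_cap = π/4 × (194 mm)² = 29560 mm^2
Rod-side annular area A_ann = π/4 × (194² − 109²) = 20230 mm^2
t_ext = A_cap·L/Q = 47.89 s
t_ret = A_ann·L/Q = 32.78 s
t_cycle = t_ext + t_ret

t ≈ 80.7 s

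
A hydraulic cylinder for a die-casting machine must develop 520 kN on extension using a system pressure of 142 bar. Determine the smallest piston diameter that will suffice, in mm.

D ≈ 216 mm

Extension force acts on the full piston face: F = P × (π/4)D².
D = √(4F / (πP)) = √(4 × 520 kN / (π × 142 bar))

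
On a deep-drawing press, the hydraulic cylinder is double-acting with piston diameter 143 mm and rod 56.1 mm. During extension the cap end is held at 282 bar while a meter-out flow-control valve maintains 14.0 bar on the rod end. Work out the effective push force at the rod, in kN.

Cap-side area A_cap = π/4 × (143 mm)² = 16060 mm^2
Rod-side annular area A_ann = π/4 × (143² − 56.1²) = 13590 mm^2
Net thrust = P_cap·A_cap − P_rod·A_ann = 452.9 kN − 19.02 kN

F ≈ 434 kN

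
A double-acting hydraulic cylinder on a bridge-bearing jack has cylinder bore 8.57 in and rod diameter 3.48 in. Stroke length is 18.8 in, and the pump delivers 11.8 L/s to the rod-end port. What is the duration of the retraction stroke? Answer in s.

t ≈ 1.26 s

Rod-side annular area A_ann = π/4 × (8.57² − 3.48²) = 48.17 in^2
Swept volume V = A × L; t = V / Q = A·L / Q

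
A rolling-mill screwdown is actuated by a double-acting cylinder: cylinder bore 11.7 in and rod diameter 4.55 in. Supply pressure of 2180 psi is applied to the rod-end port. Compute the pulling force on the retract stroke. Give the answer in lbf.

F ≈ 1.99e5 lbf

Rod-side annular area A_ann = π/4 × (11.7² − 4.55²) = 91.25 in^2
On retraction the pressure acts on the annular area (bore minus rod).
F = P × A_ann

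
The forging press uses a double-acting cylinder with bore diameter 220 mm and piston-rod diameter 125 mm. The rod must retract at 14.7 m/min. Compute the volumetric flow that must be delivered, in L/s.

Q ≈ 6.31 L/s

Rod-side annular area A_ann = π/4 × (220² − 125²) = 25740 mm^2
Q = A × v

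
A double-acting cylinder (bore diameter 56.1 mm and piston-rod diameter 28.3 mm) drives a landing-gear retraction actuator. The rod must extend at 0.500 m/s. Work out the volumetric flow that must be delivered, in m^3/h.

Q ≈ 4.45 m^3/h

Cap-side area A_cap = π/4 × (56.1 mm)² = 2472 mm^2
Q = A × v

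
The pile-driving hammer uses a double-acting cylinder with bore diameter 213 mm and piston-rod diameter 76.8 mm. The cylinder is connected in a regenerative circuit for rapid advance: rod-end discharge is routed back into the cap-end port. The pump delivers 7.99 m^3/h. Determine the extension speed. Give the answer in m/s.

v ≈ 0.479 m/s

In regeneration the rod-end outflow joins the pump flow into the cap end, so the net volume the pump must supply per unit advance equals the rod cross-section area.
Rod cross-section A_rod = π/4 × (76.8 mm)² = 4632 mm^2
v = Q_pump / A_rod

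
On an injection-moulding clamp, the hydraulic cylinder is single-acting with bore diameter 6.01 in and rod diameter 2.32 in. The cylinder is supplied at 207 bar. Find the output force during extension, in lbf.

Cap-side area A_cap = π/4 × (6.01 in)² = 28.37 in^2
F = P × A_cap = 207 bar × A_cap

F ≈ 85200 lbf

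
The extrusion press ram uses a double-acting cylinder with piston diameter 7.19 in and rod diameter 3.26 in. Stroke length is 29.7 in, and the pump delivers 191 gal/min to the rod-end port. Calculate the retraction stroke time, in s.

Rod-side annular area A_ann = π/4 × (7.19² − 3.26²) = 32.26 in^2
Swept volume V = A × L; t = V / Q = A·L / Q

t ≈ 1.30 s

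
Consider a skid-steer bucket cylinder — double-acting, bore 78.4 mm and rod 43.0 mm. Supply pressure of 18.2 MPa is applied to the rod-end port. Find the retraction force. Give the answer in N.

Rod-side annular area A_ann = π/4 × (78.4² − 43.0²) = 3375 mm^2
On retraction the pressure acts on the annular area (bore minus rod).
F = P × A_ann

F ≈ 61400 N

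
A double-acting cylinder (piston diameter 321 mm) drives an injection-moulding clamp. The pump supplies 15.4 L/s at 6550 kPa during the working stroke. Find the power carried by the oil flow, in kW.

W ≈ 101 kW

Hydraulic power = P × Q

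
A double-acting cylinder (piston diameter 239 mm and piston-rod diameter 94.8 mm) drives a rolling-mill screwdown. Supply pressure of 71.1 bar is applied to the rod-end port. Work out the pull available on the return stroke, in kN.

Rod-side annular area A_ann = π/4 × (239² − 94.8²) = 37800 mm^2
On retraction the pressure acts on the annular area (bore minus rod).
F = P × A_ann

F ≈ 269 kN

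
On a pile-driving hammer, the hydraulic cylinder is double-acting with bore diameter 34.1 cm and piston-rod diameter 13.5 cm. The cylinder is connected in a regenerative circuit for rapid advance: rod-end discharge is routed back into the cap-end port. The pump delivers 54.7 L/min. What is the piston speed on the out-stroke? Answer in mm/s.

In regeneration the rod-end outflow joins the pump flow into the cap end, so the net volume the pump must supply per unit advance equals the rod cross-section area.
Rod cross-section A_rod = π/4 × (13.5 cm)² = 143.1 cm^2
v = Q_pump / A_rod

v ≈ 63.7 mm/s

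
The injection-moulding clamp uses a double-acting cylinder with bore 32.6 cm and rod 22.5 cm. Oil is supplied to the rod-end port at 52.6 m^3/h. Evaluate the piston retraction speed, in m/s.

Rod-side annular area A_ann = π/4 × (32.6² − 22.5²) = 437.1 cm^2
Flow into the rod-end port fills the annular volume.
v = Q / A

v ≈ 0.334 m/s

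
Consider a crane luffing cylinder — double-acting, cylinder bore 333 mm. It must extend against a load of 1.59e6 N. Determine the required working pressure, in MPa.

P ≈ 18.3 MPa

Cap-side area A_cap = π/4 × (333 mm)² = 87090 mm^2
P = F / A = 1.59e6 N / A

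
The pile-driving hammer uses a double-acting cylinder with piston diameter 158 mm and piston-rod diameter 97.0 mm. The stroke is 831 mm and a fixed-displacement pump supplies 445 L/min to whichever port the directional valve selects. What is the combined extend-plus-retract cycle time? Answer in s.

t ≈ 3.57 s

Cap-side area A_cap = π/4 × (158 mm)² = 19610 mm^2
Rod-side annular area A_ann = π/4 × (158² − 97.0²) = 12220 mm^2
t_ext = A_cap·L/Q = 2.197 s
t_ret = A_ann·L/Q = 1.369 s
t_cycle = t_ext + t_ret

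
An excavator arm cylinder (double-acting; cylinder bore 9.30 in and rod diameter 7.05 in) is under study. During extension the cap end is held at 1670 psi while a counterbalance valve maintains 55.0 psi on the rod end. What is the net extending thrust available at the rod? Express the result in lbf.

F ≈ 1.12e5 lbf

Cap-side area A_cap = π/4 × (9.30 in)² = 67.93 in^2
Rod-side annular area A_ann = π/4 × (9.30² − 7.05²) = 28.89 in^2
Net thrust = P_cap·A_cap − P_rod·A_ann = 1.134e5 lbf − 1589 lbf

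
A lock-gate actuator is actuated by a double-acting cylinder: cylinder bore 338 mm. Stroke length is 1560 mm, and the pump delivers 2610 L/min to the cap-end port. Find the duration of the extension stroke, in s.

Cap-side area A_cap = π/4 × (338 mm)² = 89730 mm^2
Swept volume V = A × L; t = V / Q = A·L / Q

t ≈ 3.22 s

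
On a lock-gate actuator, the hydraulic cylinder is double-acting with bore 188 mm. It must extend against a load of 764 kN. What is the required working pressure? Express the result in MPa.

P ≈ 27.5 MPa

Cap-side area A_cap = π/4 × (188 mm)² = 27760 mm^2
P = F / A = 764 kN / A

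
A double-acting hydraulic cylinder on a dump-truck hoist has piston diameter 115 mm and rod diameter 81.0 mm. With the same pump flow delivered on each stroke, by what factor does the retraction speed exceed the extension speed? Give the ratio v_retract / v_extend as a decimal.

Cap-side area A_cap = π/4 × (115 mm)² = 10390 mm^2
Rod-side annular area A_ann = π/4 × (115² − 81.0²) = 5234 mm^2
For equal Q, v ∝ 1/A, so v_ret/v_ext = A_cap/A_ann.

v_ret/v_ext ≈ 1.98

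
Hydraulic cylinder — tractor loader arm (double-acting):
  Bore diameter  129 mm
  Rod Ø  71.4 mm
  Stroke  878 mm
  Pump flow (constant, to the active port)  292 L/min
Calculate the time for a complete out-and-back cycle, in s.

t ≈ 3.99 s

Cap-side area A_cap = π/4 × (129 mm)² = 13070 mm^2
Rod-side annular area A_ann = π/4 × (129² − 71.4²) = 9066 mm^2
t_ext = A_cap·L/Q = 2.358 s
t_ret = A_ann·L/Q = 1.636 s
t_cycle = t_ext + t_ret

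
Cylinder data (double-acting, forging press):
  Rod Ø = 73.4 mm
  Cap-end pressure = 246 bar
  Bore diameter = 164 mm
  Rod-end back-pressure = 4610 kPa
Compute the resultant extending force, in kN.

F ≈ 442 kN

Cap-side area A_cap = π/4 × (164 mm)² = 21120 mm^2
Rod-side annular area A_ann = π/4 × (164² − 73.4²) = 16890 mm^2
Net thrust = P_cap·A_cap − P_rod·A_ann = 519.7 kN − 77.88 kN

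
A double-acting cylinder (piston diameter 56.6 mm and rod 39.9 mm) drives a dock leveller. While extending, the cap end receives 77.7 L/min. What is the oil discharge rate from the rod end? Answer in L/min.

Cap-side area A_cap = π/4 × (56.6 mm)² = 2516 mm^2
Rod-side annular area A_ann = π/4 × (56.6² − 39.9²) = 1266 mm^2
Piston speed v = Q_in/A_cap; rod-end outflow Q_out = v × A_ann = Q_in × A_ann/A_cap.

Q_out ≈ 39.1 L/min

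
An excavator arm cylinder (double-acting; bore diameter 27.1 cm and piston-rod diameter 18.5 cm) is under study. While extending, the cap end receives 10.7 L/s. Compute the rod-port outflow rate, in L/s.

Cap-side area A_cap = π/4 × (27.1 cm)² = 576.8 cm^2
Rod-side annular area A_ann = π/4 × (27.1² − 18.5²) = 308.0 cm^2
Piston speed v = Q_in/A_cap; rod-end outflow Q_out = v × A_ann = Q_in × A_ann/A_cap.

Q_out ≈ 5.71 L/s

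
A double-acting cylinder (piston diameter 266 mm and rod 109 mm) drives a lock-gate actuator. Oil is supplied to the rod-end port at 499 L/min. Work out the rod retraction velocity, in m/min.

Rod-side annular area A_ann = π/4 × (266² − 109²) = 46240 mm^2
Flow into the rod-end port fills the annular volume.
v = Q / A

v ≈ 10.8 m/min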